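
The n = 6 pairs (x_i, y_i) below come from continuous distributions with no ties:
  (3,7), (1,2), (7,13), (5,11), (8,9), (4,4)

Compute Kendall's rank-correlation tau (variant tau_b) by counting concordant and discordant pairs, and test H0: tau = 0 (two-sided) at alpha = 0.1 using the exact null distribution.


Step 1: Enumerate the 15 unordered pairs (i,j) with i<j and classify each by sign(x_j-x_i) * sign(y_j-y_i).
  (1,2):dx=-2,dy=-5->C; (1,3):dx=+4,dy=+6->C; (1,4):dx=+2,dy=+4->C; (1,5):dx=+5,dy=+2->C
  (1,6):dx=+1,dy=-3->D; (2,3):dx=+6,dy=+11->C; (2,4):dx=+4,dy=+9->C; (2,5):dx=+7,dy=+7->C
  (2,6):dx=+3,dy=+2->C; (3,4):dx=-2,dy=-2->C; (3,5):dx=+1,dy=-4->D; (3,6):dx=-3,dy=-9->C
  (4,5):dx=+3,dy=-2->D; (4,6):dx=-1,dy=-7->C; (5,6):dx=-4,dy=-5->C
Step 2: C = 12, D = 3, total pairs = 15.
Step 3: tau = (C - D)/(n(n-1)/2) = (12 - 3)/15 = 0.600000.
Step 4: Exact two-sided p-value (enumerate n! = 720 permutations of y under H0): p = 0.136111.
Step 5: alpha = 0.1. fail to reject H0.

tau_b = 0.6000 (C=12, D=3), p = 0.136111, fail to reject H0.


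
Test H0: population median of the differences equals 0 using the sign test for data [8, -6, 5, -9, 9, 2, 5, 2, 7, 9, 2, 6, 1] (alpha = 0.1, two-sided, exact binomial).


Step 1: Discard zero differences. Original n = 13; n_eff = number of nonzero differences = 13.
Nonzero differences (with sign): +8, -6, +5, -9, +9, +2, +5, +2, +7, +9, +2, +6, +1
Step 2: Count signs: positive = 11, negative = 2.
Step 3: Under H0: P(positive) = 0.5, so the number of positives S ~ Bin(13, 0.5).
Step 4: Two-sided exact p-value = sum of Bin(13,0.5) probabilities at or below the observed probability = 0.022461.
Step 5: alpha = 0.1. reject H0.

n_eff = 13, pos = 11, neg = 2, p = 0.022461, reject H0.


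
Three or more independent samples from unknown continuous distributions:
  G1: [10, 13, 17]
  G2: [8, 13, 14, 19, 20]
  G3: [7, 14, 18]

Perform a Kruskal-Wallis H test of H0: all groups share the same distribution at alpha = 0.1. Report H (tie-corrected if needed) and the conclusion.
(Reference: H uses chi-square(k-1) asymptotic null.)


Step 1: Combine all N = 11 observations and assign midranks.
sorted (value, group, rank): (7,G3,1), (8,G2,2), (10,G1,3), (13,G1,4.5), (13,G2,4.5), (14,G2,6.5), (14,G3,6.5), (17,G1,8), (18,G3,9), (19,G2,10), (20,G2,11)
Step 2: Sum ranks within each group.
R_1 = 15.5 (n_1 = 3)
R_2 = 34 (n_2 = 5)
R_3 = 16.5 (n_3 = 3)
Step 3: H = 12/(N(N+1)) * sum(R_i^2/n_i) - 3(N+1)
     = 12/(11*12) * (15.5^2/3 + 34^2/5 + 16.5^2/3) - 3*12
     = 0.090909 * 402.033 - 36
     = 0.548485.
Step 4: Ties present; correction factor C = 1 - 12/(11^3 - 11) = 0.990909. Corrected H = 0.548485 / 0.990909 = 0.553517.
Step 5: Under H0, H ~ chi^2(2); p-value = 0.758238.
Step 6: alpha = 0.1. fail to reject H0.

H = 0.5535, df = 2, p = 0.758238, fail to reject H0.


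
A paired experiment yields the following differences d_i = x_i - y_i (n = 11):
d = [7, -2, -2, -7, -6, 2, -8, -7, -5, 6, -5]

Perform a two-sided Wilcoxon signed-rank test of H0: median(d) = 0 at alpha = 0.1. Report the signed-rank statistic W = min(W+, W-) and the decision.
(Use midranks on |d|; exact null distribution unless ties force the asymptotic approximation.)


Step 1: Drop any zero differences (none here) and take |d_i|.
|d| = [7, 2, 2, 7, 6, 2, 8, 7, 5, 6, 5]
Step 2: Midrank |d_i| (ties get averaged ranks).
ranks: |7|->9, |2|->2, |2|->2, |7|->9, |6|->6.5, |2|->2, |8|->11, |7|->9, |5|->4.5, |6|->6.5, |5|->4.5
Step 3: Attach original signs; sum ranks with positive sign and with negative sign.
W+ = 9 + 2 + 6.5 = 17.5
W- = 2 + 2 + 9 + 6.5 + 11 + 9 + 4.5 + 4.5 = 48.5
(Check: W+ + W- = 66 should equal n(n+1)/2 = 66.)
Step 4: Test statistic W = min(W+, W-) = 17.5.
Step 5: Ties in |d|, so use the tie-corrected normal approximation.
        E[W] = n(n+1)/4 = 11*12/4 = 33.
        Tie groups: |d|=2 (t=3), |d|=5 (t=2), |d|=6 (t=2), |d|=7 (t=3); sum(t^3 - t) = 60.
        Var[W] = n(n+1)(2n+1)/24 - sum(t^3-t)/48 = 3036/24 - 60/48 = 125.25.
        z = (W - E[W]) / sqrt(Var[W]) = (17.5 - 33) / 11.1915 = -1.3850.
        Two-sided p = 2*Phi(z) = 0.166059.
Step 6: alpha = 0.1. fail to reject H0.

W+ = 17.5, W- = 48.5, W = min = 17.5, p = 0.166059, fail to reject H0.


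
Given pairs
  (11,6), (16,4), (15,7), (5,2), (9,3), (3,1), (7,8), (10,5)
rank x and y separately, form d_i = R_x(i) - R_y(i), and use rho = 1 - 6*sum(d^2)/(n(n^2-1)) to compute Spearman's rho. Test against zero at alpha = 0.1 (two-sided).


Step 1: Rank x and y separately (midranks; no ties here).
rank(x): 11->6, 16->8, 15->7, 5->2, 9->4, 3->1, 7->3, 10->5
rank(y): 6->6, 4->4, 7->7, 2->2, 3->3, 1->1, 8->8, 5->5
Step 2: d_i = R_x(i) - R_y(i); compute d_i^2.
  (6-6)^2=0, (8-4)^2=16, (7-7)^2=0, (2-2)^2=0, (4-3)^2=1, (1-1)^2=0, (3-8)^2=25, (5-5)^2=0
sum(d^2) = 42.
Step 3: rho = 1 - 6*42 / (8*(8^2 - 1)) = 1 - 252/504 = 0.500000.
Step 4: Under H0, t = rho * sqrt((n-2)/(1-rho^2)) = 1.4142 ~ t(6).
Step 5: Two-sided p-value from the t-distribution with 6 df = 0.207031.
Step 6: alpha = 0.1. fail to reject H0.

rho = 0.5000, p = 0.207031, fail to reject H0 at alpha = 0.1.


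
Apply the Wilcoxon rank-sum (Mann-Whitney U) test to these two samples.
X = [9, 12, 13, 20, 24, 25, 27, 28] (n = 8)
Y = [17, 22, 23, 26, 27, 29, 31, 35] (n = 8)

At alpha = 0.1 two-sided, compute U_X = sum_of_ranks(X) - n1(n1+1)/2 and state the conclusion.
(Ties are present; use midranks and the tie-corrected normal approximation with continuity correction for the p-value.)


Step 1: Combine and sort all 16 observations; assign midranks.
sorted (value, group): (9,X), (12,X), (13,X), (17,Y), (20,X), (22,Y), (23,Y), (24,X), (25,X), (26,Y), (27,X), (27,Y), (28,X), (29,Y), (31,Y), (35,Y)
ranks: 9->1, 12->2, 13->3, 17->4, 20->5, 22->6, 23->7, 24->8, 25->9, 26->10, 27->11.5, 27->11.5, 28->13, 29->14, 31->15, 35->16
Step 2: Rank sum for X: R1 = 1 + 2 + 3 + 5 + 8 + 9 + 11.5 + 13 = 52.5.
Step 3: U_X = R1 - n1(n1+1)/2 = 52.5 - 8*9/2 = 52.5 - 36 = 16.5.
       U_Y = n1*n2 - U_X = 64 - 16.5 = 47.5.
Step 4: Ties are present, so use the tie-corrected normal approximation (with continuity correction) for the p-value.
Step 5: p-value = 0.114916; compare to alpha = 0.1. fail to reject H0.

U_X = 16.5, p = 0.114916, fail to reject H0 at alpha = 0.1.


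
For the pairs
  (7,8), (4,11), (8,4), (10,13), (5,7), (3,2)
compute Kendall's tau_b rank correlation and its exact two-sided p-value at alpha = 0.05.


Step 1: Enumerate the 15 unordered pairs (i,j) with i<j and classify each by sign(x_j-x_i) * sign(y_j-y_i).
  (1,2):dx=-3,dy=+3->D; (1,3):dx=+1,dy=-4->D; (1,4):dx=+3,dy=+5->C; (1,5):dx=-2,dy=-1->C
  (1,6):dx=-4,dy=-6->C; (2,3):dx=+4,dy=-7->D; (2,4):dx=+6,dy=+2->C; (2,5):dx=+1,dy=-4->D
  (2,6):dx=-1,dy=-9->C; (3,4):dx=+2,dy=+9->C; (3,5):dx=-3,dy=+3->D; (3,6):dx=-5,dy=-2->C
  (4,5):dx=-5,dy=-6->C; (4,6):dx=-7,dy=-11->C; (5,6):dx=-2,dy=-5->C
Step 2: C = 10, D = 5, total pairs = 15.
Step 3: tau = (C - D)/(n(n-1)/2) = (10 - 5)/15 = 0.333333.
Step 4: Exact two-sided p-value (enumerate n! = 720 permutations of y under H0): p = 0.469444.
Step 5: alpha = 0.05. fail to reject H0.

tau_b = 0.3333 (C=10, D=5), p = 0.469444, fail to reject H0.


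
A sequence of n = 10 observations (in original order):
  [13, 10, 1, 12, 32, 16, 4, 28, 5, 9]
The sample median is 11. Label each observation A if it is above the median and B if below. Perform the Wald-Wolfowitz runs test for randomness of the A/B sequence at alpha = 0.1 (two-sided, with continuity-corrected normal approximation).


Step 1: Compute median = 11; label A = above, B = below.
Labels in order: ABBAAABABB  (n_A = 5, n_B = 5)
Step 2: Count runs R = 6.
Step 3: Under H0 (random ordering), E[R] = 2*n_A*n_B/(n_A+n_B) + 1 = 2*5*5/10 + 1 = 6.0000.
        Var[R] = 2*n_A*n_B*(2*n_A*n_B - n_A - n_B) / ((n_A+n_B)^2 * (n_A+n_B-1)) = 2000/900 = 2.2222.
        SD[R] = 1.4907.
Step 4: R = E[R], so z = 0 with no continuity correction.
Step 5: Two-sided p-value via normal approximation = 2*(1 - Phi(|z|)) = 1.000000.
Step 6: alpha = 0.1. fail to reject H0.

R = 6, z = 0.0000, p = 1.000000, fail to reject H0.


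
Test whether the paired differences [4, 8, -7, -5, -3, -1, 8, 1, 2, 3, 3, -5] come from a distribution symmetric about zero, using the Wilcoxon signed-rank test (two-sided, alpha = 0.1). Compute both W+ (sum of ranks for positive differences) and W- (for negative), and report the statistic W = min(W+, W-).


Step 1: Drop any zero differences (none here) and take |d_i|.
|d| = [4, 8, 7, 5, 3, 1, 8, 1, 2, 3, 3, 5]
Step 2: Midrank |d_i| (ties get averaged ranks).
ranks: |4|->7, |8|->11.5, |7|->10, |5|->8.5, |3|->5, |1|->1.5, |8|->11.5, |1|->1.5, |2|->3, |3|->5, |3|->5, |5|->8.5
Step 3: Attach original signs; sum ranks with positive sign and with negative sign.
W+ = 7 + 11.5 + 11.5 + 1.5 + 3 + 5 + 5 = 44.5
W- = 10 + 8.5 + 5 + 1.5 + 8.5 = 33.5
(Check: W+ + W- = 78 should equal n(n+1)/2 = 78.)
Step 4: Test statistic W = min(W+, W-) = 33.5.
Step 5: Ties in |d|, so use the tie-corrected normal approximation.
        E[W] = n(n+1)/4 = 12*13/4 = 39.
        Tie groups: |d|=1 (t=2), |d|=3 (t=3), |d|=5 (t=2), |d|=8 (t=2); sum(t^3 - t) = 42.
        Var[W] = n(n+1)(2n+1)/24 - sum(t^3-t)/48 = 3900/24 - 42/48 = 161.625.
        z = (W - E[W]) / sqrt(Var[W]) = (33.5 - 39) / 12.7132 = -0.4326.
        Two-sided p = 2*Phi(z) = 0.665290.
Step 6: alpha = 0.1. fail to reject H0.

W+ = 44.5, W- = 33.5, W = min = 33.5, p = 0.665290, fail to reject H0.


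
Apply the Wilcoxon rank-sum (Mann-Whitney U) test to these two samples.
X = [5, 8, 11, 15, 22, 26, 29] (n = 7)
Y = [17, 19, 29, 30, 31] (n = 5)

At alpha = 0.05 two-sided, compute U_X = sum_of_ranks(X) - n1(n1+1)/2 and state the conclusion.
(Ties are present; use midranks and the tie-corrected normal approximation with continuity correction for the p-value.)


Step 1: Combine and sort all 12 observations; assign midranks.
sorted (value, group): (5,X), (8,X), (11,X), (15,X), (17,Y), (19,Y), (22,X), (26,X), (29,X), (29,Y), (30,Y), (31,Y)
ranks: 5->1, 8->2, 11->3, 15->4, 17->5, 19->6, 22->7, 26->8, 29->9.5, 29->9.5, 30->11, 31->12
Step 2: Rank sum for X: R1 = 1 + 2 + 3 + 4 + 7 + 8 + 9.5 = 34.5.
Step 3: U_X = R1 - n1(n1+1)/2 = 34.5 - 7*8/2 = 34.5 - 28 = 6.5.
       U_Y = n1*n2 - U_X = 35 - 6.5 = 28.5.
Step 4: Ties are present, so use the tie-corrected normal approximation (with continuity correction) for the p-value.
Step 5: p-value = 0.087602; compare to alpha = 0.05. fail to reject H0.

U_X = 6.5, p = 0.087602, fail to reject H0 at alpha = 0.05.


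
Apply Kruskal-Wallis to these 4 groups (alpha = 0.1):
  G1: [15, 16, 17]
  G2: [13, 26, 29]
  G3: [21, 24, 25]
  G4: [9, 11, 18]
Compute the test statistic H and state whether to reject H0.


Step 1: Combine all N = 12 observations and assign midranks.
sorted (value, group, rank): (9,G4,1), (11,G4,2), (13,G2,3), (15,G1,4), (16,G1,5), (17,G1,6), (18,G4,7), (21,G3,8), (24,G3,9), (25,G3,10), (26,G2,11), (29,G2,12)
Step 2: Sum ranks within each group.
R_1 = 15 (n_1 = 3)
R_2 = 26 (n_2 = 3)
R_3 = 27 (n_3 = 3)
R_4 = 10 (n_4 = 3)
Step 3: H = 12/(N(N+1)) * sum(R_i^2/n_i) - 3(N+1)
     = 12/(12*13) * (15^2/3 + 26^2/3 + 27^2/3 + 10^2/3) - 3*13
     = 0.076923 * 576.667 - 39
     = 5.358974.
Step 4: No ties, so H is used without correction.
Step 5: Under H0, H ~ chi^2(3); p-value = 0.147321.
Step 6: alpha = 0.1. fail to reject H0.

H = 5.3590, df = 3, p = 0.147321, fail to reject H0.


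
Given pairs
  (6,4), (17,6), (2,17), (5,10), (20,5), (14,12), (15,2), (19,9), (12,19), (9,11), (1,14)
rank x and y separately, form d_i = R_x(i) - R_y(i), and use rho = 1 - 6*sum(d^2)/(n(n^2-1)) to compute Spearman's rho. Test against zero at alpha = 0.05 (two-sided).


Step 1: Rank x and y separately (midranks; no ties here).
rank(x): 6->4, 17->9, 2->2, 5->3, 20->11, 14->7, 15->8, 19->10, 12->6, 9->5, 1->1
rank(y): 4->2, 6->4, 17->10, 10->6, 5->3, 12->8, 2->1, 9->5, 19->11, 11->7, 14->9
Step 2: d_i = R_x(i) - R_y(i); compute d_i^2.
  (4-2)^2=4, (9-4)^2=25, (2-10)^2=64, (3-6)^2=9, (11-3)^2=64, (7-8)^2=1, (8-1)^2=49, (10-5)^2=25, (6-11)^2=25, (5-7)^2=4, (1-9)^2=64
sum(d^2) = 334.
Step 3: rho = 1 - 6*334 / (11*(11^2 - 1)) = 1 - 2004/1320 = -0.518182.
Step 4: Under H0, t = rho * sqrt((n-2)/(1-rho^2)) = -1.8176 ~ t(9).
Step 5: Two-sided p-value from the t-distribution with 9 df = 0.102492.
Step 6: alpha = 0.05. fail to reject H0.

rho = -0.5182, p = 0.102492, fail to reject H0 at alpha = 0.05.


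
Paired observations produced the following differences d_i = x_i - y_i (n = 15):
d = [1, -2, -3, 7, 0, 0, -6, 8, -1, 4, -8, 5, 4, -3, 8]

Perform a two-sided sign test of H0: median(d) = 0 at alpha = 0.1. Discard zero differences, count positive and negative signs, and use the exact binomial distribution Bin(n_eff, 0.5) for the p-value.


Step 1: Discard zero differences. Original n = 15; n_eff = number of nonzero differences = 13.
Nonzero differences (with sign): +1, -2, -3, +7, -6, +8, -1, +4, -8, +5, +4, -3, +8
Step 2: Count signs: positive = 7, negative = 6.
Step 3: Under H0: P(positive) = 0.5, so the number of positives S ~ Bin(13, 0.5).
Step 4: Two-sided exact p-value = sum of Bin(13,0.5) probabilities at or below the observed probability = 1.000000.
Step 5: alpha = 0.1. fail to reject H0.

n_eff = 13, pos = 7, neg = 6, p = 1.000000, fail to reject H0.


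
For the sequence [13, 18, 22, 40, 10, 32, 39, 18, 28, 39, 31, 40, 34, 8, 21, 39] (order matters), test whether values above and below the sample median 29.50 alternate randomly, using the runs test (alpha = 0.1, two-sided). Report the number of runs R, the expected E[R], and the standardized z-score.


Step 1: Compute median = 29.50; label A = above, B = below.
Labels in order: BBBABAABBAAAABBA  (n_A = 8, n_B = 8)
Step 2: Count runs R = 8.
Step 3: Under H0 (random ordering), E[R] = 2*n_A*n_B/(n_A+n_B) + 1 = 2*8*8/16 + 1 = 9.0000.
        Var[R] = 2*n_A*n_B*(2*n_A*n_B - n_A - n_B) / ((n_A+n_B)^2 * (n_A+n_B-1)) = 14336/3840 = 3.7333.
        SD[R] = 1.9322.
Step 4: Continuity-corrected z = (R + 0.5 - E[R]) / SD[R] = (8 + 0.5 - 9.0000) / 1.9322 = -0.2588.
Step 5: Two-sided p-value via normal approximation = 2*(1 - Phi(|z|)) = 0.795809.
Step 6: alpha = 0.1. fail to reject H0.

R = 8, z = -0.2588, p = 0.795809, fail to reject H0.


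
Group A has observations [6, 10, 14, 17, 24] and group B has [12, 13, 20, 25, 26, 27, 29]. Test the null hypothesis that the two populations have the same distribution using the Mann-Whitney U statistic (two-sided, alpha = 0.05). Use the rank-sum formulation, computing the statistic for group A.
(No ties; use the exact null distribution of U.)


Step 1: Combine and sort all 12 observations; assign midranks.
sorted (value, group): (6,X), (10,X), (12,Y), (13,Y), (14,X), (17,X), (20,Y), (24,X), (25,Y), (26,Y), (27,Y), (29,Y)
ranks: 6->1, 10->2, 12->3, 13->4, 14->5, 17->6, 20->7, 24->8, 25->9, 26->10, 27->11, 29->12
Step 2: Rank sum for X: R1 = 1 + 2 + 5 + 6 + 8 = 22.
Step 3: U_X = R1 - n1(n1+1)/2 = 22 - 5*6/2 = 22 - 15 = 7.
       U_Y = n1*n2 - U_X = 35 - 7 = 28.
Step 4: No ties, so the exact null distribution of U (based on enumerating the C(12,5) = 792 equally likely rank assignments) gives the two-sided p-value.
Step 5: p-value = 0.106061; compare to alpha = 0.05. fail to reject H0.

U_X = 7, p = 0.106061, fail to reject H0 at alpha = 0.05.


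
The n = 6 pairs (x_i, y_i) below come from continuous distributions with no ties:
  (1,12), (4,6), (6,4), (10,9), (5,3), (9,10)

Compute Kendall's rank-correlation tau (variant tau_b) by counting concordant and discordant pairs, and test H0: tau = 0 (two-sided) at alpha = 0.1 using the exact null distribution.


Step 1: Enumerate the 15 unordered pairs (i,j) with i<j and classify each by sign(x_j-x_i) * sign(y_j-y_i).
  (1,2):dx=+3,dy=-6->D; (1,3):dx=+5,dy=-8->D; (1,4):dx=+9,dy=-3->D; (1,5):dx=+4,dy=-9->D
  (1,6):dx=+8,dy=-2->D; (2,3):dx=+2,dy=-2->D; (2,4):dx=+6,dy=+3->C; (2,5):dx=+1,dy=-3->D
  (2,6):dx=+5,dy=+4->C; (3,4):dx=+4,dy=+5->C; (3,5):dx=-1,dy=-1->C; (3,6):dx=+3,dy=+6->C
  (4,5):dx=-5,dy=-6->C; (4,6):dx=-1,dy=+1->D; (5,6):dx=+4,dy=+7->C
Step 2: C = 7, D = 8, total pairs = 15.
Step 3: tau = (C - D)/(n(n-1)/2) = (7 - 8)/15 = -0.066667.
Step 4: Exact two-sided p-value (enumerate n! = 720 permutations of y under H0): p = 1.000000.
Step 5: alpha = 0.1. fail to reject H0.

tau_b = -0.0667 (C=7, D=8), p = 1.000000, fail to reject H0.


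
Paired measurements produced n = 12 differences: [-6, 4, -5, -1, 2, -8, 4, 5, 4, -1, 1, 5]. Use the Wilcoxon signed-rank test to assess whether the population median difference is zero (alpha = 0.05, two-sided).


Step 1: Drop any zero differences (none here) and take |d_i|.
|d| = [6, 4, 5, 1, 2, 8, 4, 5, 4, 1, 1, 5]
Step 2: Midrank |d_i| (ties get averaged ranks).
ranks: |6|->11, |4|->6, |5|->9, |1|->2, |2|->4, |8|->12, |4|->6, |5|->9, |4|->6, |1|->2, |1|->2, |5|->9
Step 3: Attach original signs; sum ranks with positive sign and with negative sign.
W+ = 6 + 4 + 6 + 9 + 6 + 2 + 9 = 42
W- = 11 + 9 + 2 + 12 + 2 = 36
(Check: W+ + W- = 78 should equal n(n+1)/2 = 78.)
Step 4: Test statistic W = min(W+, W-) = 36.
Step 5: Ties in |d|, so use the tie-corrected normal approximation.
        E[W] = n(n+1)/4 = 12*13/4 = 39.
        Tie groups: |d|=1 (t=3), |d|=4 (t=3), |d|=5 (t=3); sum(t^3 - t) = 72.
        Var[W] = n(n+1)(2n+1)/24 - sum(t^3-t)/48 = 3900/24 - 72/48 = 161.
        z = (W - E[W]) / sqrt(Var[W]) = (36 - 39) / 12.6886 = -0.2364.
        Two-sided p = 2*Phi(z) = 0.813097.
Step 6: alpha = 0.05. fail to reject H0.

W+ = 42, W- = 36, W = min = 36, p = 0.813097, fail to reject H0.


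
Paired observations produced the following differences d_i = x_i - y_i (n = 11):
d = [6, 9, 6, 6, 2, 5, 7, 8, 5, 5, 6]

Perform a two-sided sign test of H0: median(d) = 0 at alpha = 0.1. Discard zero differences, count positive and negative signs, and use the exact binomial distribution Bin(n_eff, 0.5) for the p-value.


Step 1: Discard zero differences. Original n = 11; n_eff = number of nonzero differences = 11.
Nonzero differences (with sign): +6, +9, +6, +6, +2, +5, +7, +8, +5, +5, +6
Step 2: Count signs: positive = 11, negative = 0.
Step 3: Under H0: P(positive) = 0.5, so the number of positives S ~ Bin(11, 0.5).
Step 4: Two-sided exact p-value = sum of Bin(11,0.5) probabilities at or below the observed probability = 0.000977.
Step 5: alpha = 0.1. reject H0.

n_eff = 11, pos = 11, neg = 0, p = 0.000977, reject H0.


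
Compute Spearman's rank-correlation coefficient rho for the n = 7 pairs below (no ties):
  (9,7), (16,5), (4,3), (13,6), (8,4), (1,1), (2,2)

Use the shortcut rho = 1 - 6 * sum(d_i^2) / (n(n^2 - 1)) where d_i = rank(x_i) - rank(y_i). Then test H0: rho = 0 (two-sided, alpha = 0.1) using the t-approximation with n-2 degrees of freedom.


Step 1: Rank x and y separately (midranks; no ties here).
rank(x): 9->5, 16->7, 4->3, 13->6, 8->4, 1->1, 2->2
rank(y): 7->7, 5->5, 3->3, 6->6, 4->4, 1->1, 2->2
Step 2: d_i = R_x(i) - R_y(i); compute d_i^2.
  (5-7)^2=4, (7-5)^2=4, (3-3)^2=0, (6-6)^2=0, (4-4)^2=0, (1-1)^2=0, (2-2)^2=0
sum(d^2) = 8.
Step 3: rho = 1 - 6*8 / (7*(7^2 - 1)) = 1 - 48/336 = 0.857143.
Step 4: Under H0, t = rho * sqrt((n-2)/(1-rho^2)) = 3.7210 ~ t(5).
Step 5: Two-sided p-value from the t-distribution with 5 df = 0.013697.
Step 6: alpha = 0.1. reject H0.

rho = 0.8571, p = 0.013697, reject H0 at alpha = 0.1.


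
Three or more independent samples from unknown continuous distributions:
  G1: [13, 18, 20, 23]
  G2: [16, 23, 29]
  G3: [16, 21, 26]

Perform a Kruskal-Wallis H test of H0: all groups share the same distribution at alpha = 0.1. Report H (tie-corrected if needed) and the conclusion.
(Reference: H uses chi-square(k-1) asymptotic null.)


Step 1: Combine all N = 10 observations and assign midranks.
sorted (value, group, rank): (13,G1,1), (16,G2,2.5), (16,G3,2.5), (18,G1,4), (20,G1,5), (21,G3,6), (23,G1,7.5), (23,G2,7.5), (26,G3,9), (29,G2,10)
Step 2: Sum ranks within each group.
R_1 = 17.5 (n_1 = 4)
R_2 = 20 (n_2 = 3)
R_3 = 17.5 (n_3 = 3)
Step 3: H = 12/(N(N+1)) * sum(R_i^2/n_i) - 3(N+1)
     = 12/(10*11) * (17.5^2/4 + 20^2/3 + 17.5^2/3) - 3*11
     = 0.109091 * 311.979 - 33
     = 1.034091.
Step 4: Ties present; correction factor C = 1 - 12/(10^3 - 10) = 0.987879. Corrected H = 1.034091 / 0.987879 = 1.046779.
Step 5: Under H0, H ~ chi^2(2); p-value = 0.592509.
Step 6: alpha = 0.1. fail to reject H0.

H = 1.0468, df = 2, p = 0.592509, fail to reject H0.


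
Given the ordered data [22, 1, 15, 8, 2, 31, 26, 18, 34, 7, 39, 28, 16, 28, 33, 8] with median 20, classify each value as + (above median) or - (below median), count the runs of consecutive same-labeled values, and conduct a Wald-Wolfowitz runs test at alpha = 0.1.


Step 1: Compute median = 20; label A = above, B = below.
Labels in order: ABBBBAABABAABAAB  (n_A = 8, n_B = 8)
Step 2: Count runs R = 10.
Step 3: Under H0 (random ordering), E[R] = 2*n_A*n_B/(n_A+n_B) + 1 = 2*8*8/16 + 1 = 9.0000.
        Var[R] = 2*n_A*n_B*(2*n_A*n_B - n_A - n_B) / ((n_A+n_B)^2 * (n_A+n_B-1)) = 14336/3840 = 3.7333.
        SD[R] = 1.9322.
Step 4: Continuity-corrected z = (R - 0.5 - E[R]) / SD[R] = (10 - 0.5 - 9.0000) / 1.9322 = 0.2588.
Step 5: Two-sided p-value via normal approximation = 2*(1 - Phi(|z|)) = 0.795809.
Step 6: alpha = 0.1. fail to reject H0.

R = 10, z = 0.2588, p = 0.795809, fail to reject H0.


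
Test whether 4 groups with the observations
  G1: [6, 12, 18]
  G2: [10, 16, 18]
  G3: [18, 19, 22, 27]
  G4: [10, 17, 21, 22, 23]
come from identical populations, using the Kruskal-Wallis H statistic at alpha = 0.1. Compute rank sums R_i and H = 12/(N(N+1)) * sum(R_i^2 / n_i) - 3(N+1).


Step 1: Combine all N = 15 observations and assign midranks.
sorted (value, group, rank): (6,G1,1), (10,G2,2.5), (10,G4,2.5), (12,G1,4), (16,G2,5), (17,G4,6), (18,G1,8), (18,G2,8), (18,G3,8), (19,G3,10), (21,G4,11), (22,G3,12.5), (22,G4,12.5), (23,G4,14), (27,G3,15)
Step 2: Sum ranks within each group.
R_1 = 13 (n_1 = 3)
R_2 = 15.5 (n_2 = 3)
R_3 = 45.5 (n_3 = 4)
R_4 = 46 (n_4 = 5)
Step 3: H = 12/(N(N+1)) * sum(R_i^2/n_i) - 3(N+1)
     = 12/(15*16) * (13^2/3 + 15.5^2/3 + 45.5^2/4 + 46^2/5) - 3*16
     = 0.050000 * 1077.18 - 48
     = 5.858958.
Step 4: Ties present; correction factor C = 1 - 36/(15^3 - 15) = 0.989286. Corrected H = 5.858958 / 0.989286 = 5.922413.
Step 5: Under H0, H ~ chi^2(3); p-value = 0.115447.
Step 6: alpha = 0.1. fail to reject H0.

H = 5.9224, df = 3, p = 0.115447, fail to reject H0.


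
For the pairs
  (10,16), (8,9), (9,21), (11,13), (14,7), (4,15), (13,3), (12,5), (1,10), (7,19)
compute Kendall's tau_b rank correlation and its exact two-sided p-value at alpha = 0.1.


Step 1: Enumerate the 45 unordered pairs (i,j) with i<j and classify each by sign(x_j-x_i) * sign(y_j-y_i).
  (1,2):dx=-2,dy=-7->C; (1,3):dx=-1,dy=+5->D; (1,4):dx=+1,dy=-3->D; (1,5):dx=+4,dy=-9->D
  (1,6):dx=-6,dy=-1->C; (1,7):dx=+3,dy=-13->D; (1,8):dx=+2,dy=-11->D; (1,9):dx=-9,dy=-6->C
  (1,10):dx=-3,dy=+3->D; (2,3):dx=+1,dy=+12->C; (2,4):dx=+3,dy=+4->C; (2,5):dx=+6,dy=-2->D
  (2,6):dx=-4,dy=+6->D; (2,7):dx=+5,dy=-6->D; (2,8):dx=+4,dy=-4->D; (2,9):dx=-7,dy=+1->D
  (2,10):dx=-1,dy=+10->D; (3,4):dx=+2,dy=-8->D; (3,5):dx=+5,dy=-14->D; (3,6):dx=-5,dy=-6->C
  (3,7):dx=+4,dy=-18->D; (3,8):dx=+3,dy=-16->D; (3,9):dx=-8,dy=-11->C; (3,10):dx=-2,dy=-2->C
  (4,5):dx=+3,dy=-6->D; (4,6):dx=-7,dy=+2->D; (4,7):dx=+2,dy=-10->D; (4,8):dx=+1,dy=-8->D
  (4,9):dx=-10,dy=-3->C; (4,10):dx=-4,dy=+6->D; (5,6):dx=-10,dy=+8->D; (5,7):dx=-1,dy=-4->C
  (5,8):dx=-2,dy=-2->C; (5,9):dx=-13,dy=+3->D; (5,10):dx=-7,dy=+12->D; (6,7):dx=+9,dy=-12->D
  (6,8):dx=+8,dy=-10->D; (6,9):dx=-3,dy=-5->C; (6,10):dx=+3,dy=+4->C; (7,8):dx=-1,dy=+2->D
  (7,9):dx=-12,dy=+7->D; (7,10):dx=-6,dy=+16->D; (8,9):dx=-11,dy=+5->D; (8,10):dx=-5,dy=+14->D
  (9,10):dx=+6,dy=+9->C
Step 2: C = 14, D = 31, total pairs = 45.
Step 3: tau = (C - D)/(n(n-1)/2) = (14 - 31)/45 = -0.377778.
Step 4: Exact two-sided p-value (enumerate n! = 3628800 permutations of y under H0): p = 0.155742.
Step 5: alpha = 0.1. fail to reject H0.

tau_b = -0.3778 (C=14, D=31), p = 0.155742, fail to reject H0.


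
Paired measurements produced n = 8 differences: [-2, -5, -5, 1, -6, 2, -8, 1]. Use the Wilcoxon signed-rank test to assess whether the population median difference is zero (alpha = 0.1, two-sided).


Step 1: Drop any zero differences (none here) and take |d_i|.
|d| = [2, 5, 5, 1, 6, 2, 8, 1]
Step 2: Midrank |d_i| (ties get averaged ranks).
ranks: |2|->3.5, |5|->5.5, |5|->5.5, |1|->1.5, |6|->7, |2|->3.5, |8|->8, |1|->1.5
Step 3: Attach original signs; sum ranks with positive sign and with negative sign.
W+ = 1.5 + 3.5 + 1.5 = 6.5
W- = 3.5 + 5.5 + 5.5 + 7 + 8 = 29.5
(Check: W+ + W- = 36 should equal n(n+1)/2 = 36.)
Step 4: Test statistic W = min(W+, W-) = 6.5.
Step 5: Ties in |d|, so use the tie-corrected normal approximation.
        E[W] = n(n+1)/4 = 8*9/4 = 18.
        Tie groups: |d|=1 (t=2), |d|=2 (t=2), |d|=5 (t=2); sum(t^3 - t) = 18.
        Var[W] = n(n+1)(2n+1)/24 - sum(t^3-t)/48 = 1224/24 - 18/48 = 50.625.
        z = (W - E[W]) / sqrt(Var[W]) = (6.5 - 18) / 7.1151 = -1.6163.
        Two-sided p = 2*Phi(z) = 0.106035.
Step 6: alpha = 0.1. fail to reject H0.

W+ = 6.5, W- = 29.5, W = min = 6.5, p = 0.106035, fail to reject H0.


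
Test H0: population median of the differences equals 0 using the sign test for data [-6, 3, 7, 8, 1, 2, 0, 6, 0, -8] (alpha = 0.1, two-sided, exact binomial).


Step 1: Discard zero differences. Original n = 10; n_eff = number of nonzero differences = 8.
Nonzero differences (with sign): -6, +3, +7, +8, +1, +2, +6, -8
Step 2: Count signs: positive = 6, negative = 2.
Step 3: Under H0: P(positive) = 0.5, so the number of positives S ~ Bin(8, 0.5).
Step 4: Two-sided exact p-value = sum of Bin(8,0.5) probabilities at or below the observed probability = 0.289062.
Step 5: alpha = 0.1. fail to reject H0.

n_eff = 8, pos = 6, neg = 2, p = 0.289062, fail to reject H0.


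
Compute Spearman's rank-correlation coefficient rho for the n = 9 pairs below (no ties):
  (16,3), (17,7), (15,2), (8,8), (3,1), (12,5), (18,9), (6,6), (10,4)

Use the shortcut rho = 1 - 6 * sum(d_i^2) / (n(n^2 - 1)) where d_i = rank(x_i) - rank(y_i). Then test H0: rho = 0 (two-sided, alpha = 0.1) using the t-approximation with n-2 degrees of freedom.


Step 1: Rank x and y separately (midranks; no ties here).
rank(x): 16->7, 17->8, 15->6, 8->3, 3->1, 12->5, 18->9, 6->2, 10->4
rank(y): 3->3, 7->7, 2->2, 8->8, 1->1, 5->5, 9->9, 6->6, 4->4
Step 2: d_i = R_x(i) - R_y(i); compute d_i^2.
  (7-3)^2=16, (8-7)^2=1, (6-2)^2=16, (3-8)^2=25, (1-1)^2=0, (5-5)^2=0, (9-9)^2=0, (2-6)^2=16, (4-4)^2=0
sum(d^2) = 74.
Step 3: rho = 1 - 6*74 / (9*(9^2 - 1)) = 1 - 444/720 = 0.383333.
Step 4: Under H0, t = rho * sqrt((n-2)/(1-rho^2)) = 1.0981 ~ t(7).
Step 5: Two-sided p-value from the t-distribution with 7 df = 0.308495.
Step 6: alpha = 0.1. fail to reject H0.

rho = 0.3833, p = 0.308495, fail to reject H0 at alpha = 0.1.


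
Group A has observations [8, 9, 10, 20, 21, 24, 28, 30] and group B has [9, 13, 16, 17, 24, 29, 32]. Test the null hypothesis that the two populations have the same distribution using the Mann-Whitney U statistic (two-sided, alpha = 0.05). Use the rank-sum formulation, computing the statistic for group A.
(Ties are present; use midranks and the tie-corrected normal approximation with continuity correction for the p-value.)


Step 1: Combine and sort all 15 observations; assign midranks.
sorted (value, group): (8,X), (9,X), (9,Y), (10,X), (13,Y), (16,Y), (17,Y), (20,X), (21,X), (24,X), (24,Y), (28,X), (29,Y), (30,X), (32,Y)
ranks: 8->1, 9->2.5, 9->2.5, 10->4, 13->5, 16->6, 17->7, 20->8, 21->9, 24->10.5, 24->10.5, 28->12, 29->13, 30->14, 32->15
Step 2: Rank sum for X: R1 = 1 + 2.5 + 4 + 8 + 9 + 10.5 + 12 + 14 = 61.
Step 3: U_X = R1 - n1(n1+1)/2 = 61 - 8*9/2 = 61 - 36 = 25.
       U_Y = n1*n2 - U_X = 56 - 25 = 31.
Step 4: Ties are present, so use the tie-corrected normal approximation (with continuity correction) for the p-value.
Step 5: p-value = 0.771941; compare to alpha = 0.05. fail to reject H0.

U_X = 25, p = 0.771941, fail to reject H0 at alpha = 0.05.


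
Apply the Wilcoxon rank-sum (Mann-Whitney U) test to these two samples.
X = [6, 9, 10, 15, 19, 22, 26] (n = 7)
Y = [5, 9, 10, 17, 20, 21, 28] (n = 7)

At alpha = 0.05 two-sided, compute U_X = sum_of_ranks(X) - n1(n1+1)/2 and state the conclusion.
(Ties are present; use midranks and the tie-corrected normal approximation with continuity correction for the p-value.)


Step 1: Combine and sort all 14 observations; assign midranks.
sorted (value, group): (5,Y), (6,X), (9,X), (9,Y), (10,X), (10,Y), (15,X), (17,Y), (19,X), (20,Y), (21,Y), (22,X), (26,X), (28,Y)
ranks: 5->1, 6->2, 9->3.5, 9->3.5, 10->5.5, 10->5.5, 15->7, 17->8, 19->9, 20->10, 21->11, 22->12, 26->13, 28->14
Step 2: Rank sum for X: R1 = 2 + 3.5 + 5.5 + 7 + 9 + 12 + 13 = 52.
Step 3: U_X = R1 - n1(n1+1)/2 = 52 - 7*8/2 = 52 - 28 = 24.
       U_Y = n1*n2 - U_X = 49 - 24 = 25.
Step 4: Ties are present, so use the tie-corrected normal approximation (with continuity correction) for the p-value.
Step 5: p-value = 1.000000; compare to alpha = 0.05. fail to reject H0.

U_X = 24, p = 1.000000, fail to reject H0 at alpha = 0.05.


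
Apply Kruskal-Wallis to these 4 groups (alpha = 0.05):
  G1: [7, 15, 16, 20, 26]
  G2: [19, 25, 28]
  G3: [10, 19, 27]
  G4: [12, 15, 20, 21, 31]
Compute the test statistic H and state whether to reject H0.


Step 1: Combine all N = 16 observations and assign midranks.
sorted (value, group, rank): (7,G1,1), (10,G3,2), (12,G4,3), (15,G1,4.5), (15,G4,4.5), (16,G1,6), (19,G2,7.5), (19,G3,7.5), (20,G1,9.5), (20,G4,9.5), (21,G4,11), (25,G2,12), (26,G1,13), (27,G3,14), (28,G2,15), (31,G4,16)
Step 2: Sum ranks within each group.
R_1 = 34 (n_1 = 5)
R_2 = 34.5 (n_2 = 3)
R_3 = 23.5 (n_3 = 3)
R_4 = 44 (n_4 = 5)
Step 3: H = 12/(N(N+1)) * sum(R_i^2/n_i) - 3(N+1)
     = 12/(16*17) * (34^2/5 + 34.5^2/3 + 23.5^2/3 + 44^2/5) - 3*17
     = 0.044118 * 1199.23 - 51
     = 1.907353.
Step 4: Ties present; correction factor C = 1 - 18/(16^3 - 16) = 0.995588. Corrected H = 1.907353 / 0.995588 = 1.915805.
Step 5: Under H0, H ~ chi^2(3); p-value = 0.590064.
Step 6: alpha = 0.05. fail to reject H0.

H = 1.9158, df = 3, p = 0.590064, fail to reject H0.


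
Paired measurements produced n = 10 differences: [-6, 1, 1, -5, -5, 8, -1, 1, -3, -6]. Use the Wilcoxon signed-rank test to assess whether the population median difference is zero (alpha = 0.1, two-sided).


Step 1: Drop any zero differences (none here) and take |d_i|.
|d| = [6, 1, 1, 5, 5, 8, 1, 1, 3, 6]
Step 2: Midrank |d_i| (ties get averaged ranks).
ranks: |6|->8.5, |1|->2.5, |1|->2.5, |5|->6.5, |5|->6.5, |8|->10, |1|->2.5, |1|->2.5, |3|->5, |6|->8.5
Step 3: Attach original signs; sum ranks with positive sign and with negative sign.
W+ = 2.5 + 2.5 + 10 + 2.5 = 17.5
W- = 8.5 + 6.5 + 6.5 + 2.5 + 5 + 8.5 = 37.5
(Check: W+ + W- = 55 should equal n(n+1)/2 = 55.)
Step 4: Test statistic W = min(W+, W-) = 17.5.
Step 5: Ties in |d|, so use the tie-corrected normal approximation.
        E[W] = n(n+1)/4 = 10*11/4 = 27.5.
        Tie groups: |d|=1 (t=4), |d|=5 (t=2), |d|=6 (t=2); sum(t^3 - t) = 72.
        Var[W] = n(n+1)(2n+1)/24 - sum(t^3-t)/48 = 2310/24 - 72/48 = 94.75.
        z = (W - E[W]) / sqrt(Var[W]) = (17.5 - 27.5) / 9.7340 = -1.0273.
        Two-sided p = 2*Phi(z) = 0.304265.
Step 6: alpha = 0.1. fail to reject H0.

W+ = 17.5, W- = 37.5, W = min = 17.5, p = 0.304265, fail to reject H0.


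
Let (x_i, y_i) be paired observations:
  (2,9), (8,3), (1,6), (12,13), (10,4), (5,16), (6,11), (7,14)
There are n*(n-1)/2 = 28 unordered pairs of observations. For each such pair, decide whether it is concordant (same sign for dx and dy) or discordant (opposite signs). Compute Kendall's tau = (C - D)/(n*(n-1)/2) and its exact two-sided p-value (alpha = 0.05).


Step 1: Enumerate the 28 unordered pairs (i,j) with i<j and classify each by sign(x_j-x_i) * sign(y_j-y_i).
  (1,2):dx=+6,dy=-6->D; (1,3):dx=-1,dy=-3->C; (1,4):dx=+10,dy=+4->C; (1,5):dx=+8,dy=-5->D
  (1,6):dx=+3,dy=+7->C; (1,7):dx=+4,dy=+2->C; (1,8):dx=+5,dy=+5->C; (2,3):dx=-7,dy=+3->D
  (2,4):dx=+4,dy=+10->C; (2,5):dx=+2,dy=+1->C; (2,6):dx=-3,dy=+13->D; (2,7):dx=-2,dy=+8->D
  (2,8):dx=-1,dy=+11->D; (3,4):dx=+11,dy=+7->C; (3,5):dx=+9,dy=-2->D; (3,6):dx=+4,dy=+10->C
  (3,7):dx=+5,dy=+5->C; (3,8):dx=+6,dy=+8->C; (4,5):dx=-2,dy=-9->C; (4,6):dx=-7,dy=+3->D
  (4,7):dx=-6,dy=-2->C; (4,8):dx=-5,dy=+1->D; (5,6):dx=-5,dy=+12->D; (5,7):dx=-4,dy=+7->D
  (5,8):dx=-3,dy=+10->D; (6,7):dx=+1,dy=-5->D; (6,8):dx=+2,dy=-2->D; (7,8):dx=+1,dy=+3->C
Step 2: C = 14, D = 14, total pairs = 28.
Step 3: tau = (C - D)/(n(n-1)/2) = (14 - 14)/28 = 0.000000.
Step 4: Exact two-sided p-value (enumerate n! = 40320 permutations of y under H0): p = 1.000000.
Step 5: alpha = 0.05. fail to reject H0.

tau_b = 0.0000 (C=14, D=14), p = 1.000000, fail to reject H0.


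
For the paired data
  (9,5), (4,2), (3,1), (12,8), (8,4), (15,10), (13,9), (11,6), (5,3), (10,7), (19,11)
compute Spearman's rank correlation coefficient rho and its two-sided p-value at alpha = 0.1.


Step 1: Rank x and y separately (midranks; no ties here).
rank(x): 9->5, 4->2, 3->1, 12->8, 8->4, 15->10, 13->9, 11->7, 5->3, 10->6, 19->11
rank(y): 5->5, 2->2, 1->1, 8->8, 4->4, 10->10, 9->9, 6->6, 3->3, 7->7, 11->11
Step 2: d_i = R_x(i) - R_y(i); compute d_i^2.
  (5-5)^2=0, (2-2)^2=0, (1-1)^2=0, (8-8)^2=0, (4-4)^2=0, (10-10)^2=0, (9-9)^2=0, (7-6)^2=1, (3-3)^2=0, (6-7)^2=1, (11-11)^2=0
sum(d^2) = 2.
Step 3: rho = 1 - 6*2 / (11*(11^2 - 1)) = 1 - 12/1320 = 0.990909.
Step 4: Under H0, t = rho * sqrt((n-2)/(1-rho^2)) = 22.0966 ~ t(9).
Step 5: Two-sided p-value from the t-distribution with 9 df = 0.000000.
Step 6: alpha = 0.1. reject H0.

rho = 0.9909, p = 0.000000, reject H0 at alpha = 0.1.


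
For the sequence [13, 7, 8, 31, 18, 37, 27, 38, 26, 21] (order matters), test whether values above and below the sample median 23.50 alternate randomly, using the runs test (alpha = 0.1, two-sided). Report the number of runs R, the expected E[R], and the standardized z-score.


Step 1: Compute median = 23.50; label A = above, B = below.
Labels in order: BBBABAAAAB  (n_A = 5, n_B = 5)
Step 2: Count runs R = 5.
Step 3: Under H0 (random ordering), E[R] = 2*n_A*n_B/(n_A+n_B) + 1 = 2*5*5/10 + 1 = 6.0000.
        Var[R] = 2*n_A*n_B*(2*n_A*n_B - n_A - n_B) / ((n_A+n_B)^2 * (n_A+n_B-1)) = 2000/900 = 2.2222.
        SD[R] = 1.4907.
Step 4: Continuity-corrected z = (R + 0.5 - E[R]) / SD[R] = (5 + 0.5 - 6.0000) / 1.4907 = -0.3354.
Step 5: Two-sided p-value via normal approximation = 2*(1 - Phi(|z|)) = 0.737316.
Step 6: alpha = 0.1. fail to reject H0.

R = 5, z = -0.3354, p = 0.737316, fail to reject H0.


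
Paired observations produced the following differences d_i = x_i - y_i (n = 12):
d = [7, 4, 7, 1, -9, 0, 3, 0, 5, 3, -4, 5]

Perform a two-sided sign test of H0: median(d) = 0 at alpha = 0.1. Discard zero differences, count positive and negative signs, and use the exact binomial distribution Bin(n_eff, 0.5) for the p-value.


Step 1: Discard zero differences. Original n = 12; n_eff = number of nonzero differences = 10.
Nonzero differences (with sign): +7, +4, +7, +1, -9, +3, +5, +3, -4, +5
Step 2: Count signs: positive = 8, negative = 2.
Step 3: Under H0: P(positive) = 0.5, so the number of positives S ~ Bin(10, 0.5).
Step 4: Two-sided exact p-value = sum of Bin(10,0.5) probabilities at or below the observed probability = 0.109375.
Step 5: alpha = 0.1. fail to reject H0.

n_eff = 10, pos = 8, neg = 2, p = 0.109375, fail to reject H0.


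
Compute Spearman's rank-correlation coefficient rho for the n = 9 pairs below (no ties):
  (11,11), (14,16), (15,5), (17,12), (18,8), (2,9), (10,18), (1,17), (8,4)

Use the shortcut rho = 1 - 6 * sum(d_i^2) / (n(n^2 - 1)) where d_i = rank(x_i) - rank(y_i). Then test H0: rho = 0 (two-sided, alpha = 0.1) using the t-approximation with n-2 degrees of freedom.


Step 1: Rank x and y separately (midranks; no ties here).
rank(x): 11->5, 14->6, 15->7, 17->8, 18->9, 2->2, 10->4, 1->1, 8->3
rank(y): 11->5, 16->7, 5->2, 12->6, 8->3, 9->4, 18->9, 17->8, 4->1
Step 2: d_i = R_x(i) - R_y(i); compute d_i^2.
  (5-5)^2=0, (6-7)^2=1, (7-2)^2=25, (8-6)^2=4, (9-3)^2=36, (2-4)^2=4, (4-9)^2=25, (1-8)^2=49, (3-1)^2=4
sum(d^2) = 148.
Step 3: rho = 1 - 6*148 / (9*(9^2 - 1)) = 1 - 888/720 = -0.233333.
Step 4: Under H0, t = rho * sqrt((n-2)/(1-rho^2)) = -0.6349 ~ t(7).
Step 5: Two-sided p-value from the t-distribution with 7 df = 0.545699.
Step 6: alpha = 0.1. fail to reject H0.

rho = -0.2333, p = 0.545699, fail to reject H0 at alpha = 0.1.


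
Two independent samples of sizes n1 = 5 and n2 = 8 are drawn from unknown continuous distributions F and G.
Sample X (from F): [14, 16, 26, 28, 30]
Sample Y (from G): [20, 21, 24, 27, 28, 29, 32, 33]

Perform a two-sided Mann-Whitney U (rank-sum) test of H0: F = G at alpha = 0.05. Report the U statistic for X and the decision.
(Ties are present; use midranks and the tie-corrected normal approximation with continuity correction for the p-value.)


Step 1: Combine and sort all 13 observations; assign midranks.
sorted (value, group): (14,X), (16,X), (20,Y), (21,Y), (24,Y), (26,X), (27,Y), (28,X), (28,Y), (29,Y), (30,X), (32,Y), (33,Y)
ranks: 14->1, 16->2, 20->3, 21->4, 24->5, 26->6, 27->7, 28->8.5, 28->8.5, 29->10, 30->11, 32->12, 33->13
Step 2: Rank sum for X: R1 = 1 + 2 + 6 + 8.5 + 11 = 28.5.
Step 3: U_X = R1 - n1(n1+1)/2 = 28.5 - 5*6/2 = 28.5 - 15 = 13.5.
       U_Y = n1*n2 - U_X = 40 - 13.5 = 26.5.
Step 4: Ties are present, so use the tie-corrected normal approximation (with continuity correction) for the p-value.
Step 5: p-value = 0.379120; compare to alpha = 0.05. fail to reject H0.

U_X = 13.5, p = 0.379120, fail to reject H0 at alpha = 0.05.


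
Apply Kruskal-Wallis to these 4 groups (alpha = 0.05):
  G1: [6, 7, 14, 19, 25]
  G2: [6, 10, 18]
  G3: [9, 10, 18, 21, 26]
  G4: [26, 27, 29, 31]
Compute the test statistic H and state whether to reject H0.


Step 1: Combine all N = 17 observations and assign midranks.
sorted (value, group, rank): (6,G1,1.5), (6,G2,1.5), (7,G1,3), (9,G3,4), (10,G2,5.5), (10,G3,5.5), (14,G1,7), (18,G2,8.5), (18,G3,8.5), (19,G1,10), (21,G3,11), (25,G1,12), (26,G3,13.5), (26,G4,13.5), (27,G4,15), (29,G4,16), (31,G4,17)
Step 2: Sum ranks within each group.
R_1 = 33.5 (n_1 = 5)
R_2 = 15.5 (n_2 = 3)
R_3 = 42.5 (n_3 = 5)
R_4 = 61.5 (n_4 = 4)
Step 3: H = 12/(N(N+1)) * sum(R_i^2/n_i) - 3(N+1)
     = 12/(17*18) * (33.5^2/5 + 15.5^2/3 + 42.5^2/5 + 61.5^2/4) - 3*18
     = 0.039216 * 1611.35 - 54
     = 9.190033.
Step 4: Ties present; correction factor C = 1 - 24/(17^3 - 17) = 0.995098. Corrected H = 9.190033 / 0.995098 = 9.235304.
Step 5: Under H0, H ~ chi^2(3); p-value = 0.026321.
Step 6: alpha = 0.05. reject H0.

H = 9.2353, df = 3, p = 0.026321, reject H0.


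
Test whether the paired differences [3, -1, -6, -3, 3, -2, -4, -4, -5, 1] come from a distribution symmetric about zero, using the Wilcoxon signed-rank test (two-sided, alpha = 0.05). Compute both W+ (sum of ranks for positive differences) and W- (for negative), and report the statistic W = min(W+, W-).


Step 1: Drop any zero differences (none here) and take |d_i|.
|d| = [3, 1, 6, 3, 3, 2, 4, 4, 5, 1]
Step 2: Midrank |d_i| (ties get averaged ranks).
ranks: |3|->5, |1|->1.5, |6|->10, |3|->5, |3|->5, |2|->3, |4|->7.5, |4|->7.5, |5|->9, |1|->1.5
Step 3: Attach original signs; sum ranks with positive sign and with negative sign.
W+ = 5 + 5 + 1.5 = 11.5
W- = 1.5 + 10 + 5 + 3 + 7.5 + 7.5 + 9 = 43.5
(Check: W+ + W- = 55 should equal n(n+1)/2 = 55.)
Step 4: Test statistic W = min(W+, W-) = 11.5.
Step 5: Ties in |d|, so use the tie-corrected normal approximation.
        E[W] = n(n+1)/4 = 10*11/4 = 27.5.
        Tie groups: |d|=1 (t=2), |d|=3 (t=3), |d|=4 (t=2); sum(t^3 - t) = 36.
        Var[W] = n(n+1)(2n+1)/24 - sum(t^3-t)/48 = 2310/24 - 36/48 = 95.5.
        z = (W - E[W]) / sqrt(Var[W]) = (11.5 - 27.5) / 9.7724 = -1.6373.
        Two-sided p = 2*Phi(z) = 0.101576.
Step 6: alpha = 0.05. fail to reject H0.

W+ = 11.5, W- = 43.5, W = min = 11.5, p = 0.101576, fail to reject H0.


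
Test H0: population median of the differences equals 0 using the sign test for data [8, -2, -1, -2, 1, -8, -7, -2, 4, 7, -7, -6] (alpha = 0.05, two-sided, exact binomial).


Step 1: Discard zero differences. Original n = 12; n_eff = number of nonzero differences = 12.
Nonzero differences (with sign): +8, -2, -1, -2, +1, -8, -7, -2, +4, +7, -7, -6
Step 2: Count signs: positive = 4, negative = 8.
Step 3: Under H0: P(positive) = 0.5, so the number of positives S ~ Bin(12, 0.5).
Step 4: Two-sided exact p-value = sum of Bin(12,0.5) probabilities at or below the observed probability = 0.387695.
Step 5: alpha = 0.05. fail to reject H0.

n_eff = 12, pos = 4, neg = 8, p = 0.387695, fail to reject H0.
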